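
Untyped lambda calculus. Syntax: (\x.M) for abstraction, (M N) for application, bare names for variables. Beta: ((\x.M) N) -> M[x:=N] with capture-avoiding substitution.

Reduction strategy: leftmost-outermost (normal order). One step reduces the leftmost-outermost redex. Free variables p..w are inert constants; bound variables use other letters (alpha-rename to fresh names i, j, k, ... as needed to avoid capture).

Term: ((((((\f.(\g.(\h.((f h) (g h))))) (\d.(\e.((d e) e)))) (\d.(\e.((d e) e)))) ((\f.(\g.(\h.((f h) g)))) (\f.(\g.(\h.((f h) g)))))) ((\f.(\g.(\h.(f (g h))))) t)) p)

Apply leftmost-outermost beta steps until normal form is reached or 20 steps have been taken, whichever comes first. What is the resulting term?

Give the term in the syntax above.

Step 0: ((((((\f.(\g.(\h.((f h) (g h))))) (\d.(\e.((d e) e)))) (\d.(\e.((d e) e)))) ((\f.(\g.(\h.((f h) g)))) (\f.(\g.(\h.((f h) g)))))) ((\f.(\g.(\h.(f (g h))))) t)) p)
Step 1: (((((\g.(\h.(((\d.(\e.((d e) e))) h) (g h)))) (\d.(\e.((d e) e)))) ((\f.(\g.(\h.((f h) g)))) (\f.(\g.(\h.((f h) g)))))) ((\f.(\g.(\h.(f (g h))))) t)) p)
Step 2: ((((\h.(((\d.(\e.((d e) e))) h) ((\d.(\e.((d e) e))) h))) ((\f.(\g.(\h.((f h) g)))) (\f.(\g.(\h.((f h) g)))))) ((\f.(\g.(\h.(f (g h))))) t)) p)
Step 3: (((((\d.(\e.((d e) e))) ((\f.(\g.(\h.((f h) g)))) (\f.(\g.(\h.((f h) g)))))) ((\d.(\e.((d e) e))) ((\f.(\g.(\h.((f h) g)))) (\f.(\g.(\h.((f h) g))))))) ((\f.(\g.(\h.(f (g h))))) t)) p)
Step 4: ((((\e.((((\f.(\g.(\h.((f h) g)))) (\f.(\g.(\h.((f h) g))))) e) e)) ((\d.(\e.((d e) e))) ((\f.(\g.(\h.((f h) g)))) (\f.(\g.(\h.((f h) g))))))) ((\f.(\g.(\h.(f (g h))))) t)) p)
Step 5: ((((((\f.(\g.(\h.((f h) g)))) (\f.(\g.(\h.((f h) g))))) ((\d.(\e.((d e) e))) ((\f.(\g.(\h.((f h) g)))) (\f.(\g.(\h.((f h) g))))))) ((\d.(\e.((d e) e))) ((\f.(\g.(\h.((f h) g)))) (\f.(\g.(\h.((f h) g))))))) ((\f.(\g.(\h.(f (g h))))) t)) p)
Step 6: (((((\g.(\h.(((\f.(\g.(\h.((f h) g)))) h) g))) ((\d.(\e.((d e) e))) ((\f.(\g.(\h.((f h) g)))) (\f.(\g.(\h.((f h) g))))))) ((\d.(\e.((d e) e))) ((\f.(\g.(\h.((f h) g)))) (\f.(\g.(\h.((f h) g))))))) ((\f.(\g.(\h.(f (g h))))) t)) p)
Step 7: ((((\h.(((\f.(\g.(\h.((f h) g)))) h) ((\d.(\e.((d e) e))) ((\f.(\g.(\h.((f h) g)))) (\f.(\g.(\h.((f h) g)))))))) ((\d.(\e.((d e) e))) ((\f.(\g.(\h.((f h) g)))) (\f.(\g.(\h.((f h) g))))))) ((\f.(\g.(\h.(f (g h))))) t)) p)
Step 8: (((((\f.(\g.(\h.((f h) g)))) ((\d.(\e.((d e) e))) ((\f.(\g.(\h.((f h) g)))) (\f.(\g.(\h.((f h) g))))))) ((\d.(\e.((d e) e))) ((\f.(\g.(\h.((f h) g)))) (\f.(\g.(\h.((f h) g))))))) ((\f.(\g.(\h.(f (g h))))) t)) p)
Step 9: ((((\g.(\h.((((\d.(\e.((d e) e))) ((\f.(\g.(\h.((f h) g)))) (\f.(\g.(\h.((f h) g)))))) h) g))) ((\d.(\e.((d e) e))) ((\f.(\g.(\h.((f h) g)))) (\f.(\g.(\h.((f h) g))))))) ((\f.(\g.(\h.(f (g h))))) t)) p)
Step 10: (((\h.((((\d.(\e.((d e) e))) ((\f.(\g.(\h.((f h) g)))) (\f.(\g.(\h.((f h) g)))))) h) ((\d.(\e.((d e) e))) ((\f.(\g.(\h.((f h) g)))) (\f.(\g.(\h.((f h) g)))))))) ((\f.(\g.(\h.(f (g h))))) t)) p)
Step 11: (((((\d.(\e.((d e) e))) ((\f.(\g.(\h.((f h) g)))) (\f.(\g.(\h.((f h) g)))))) ((\f.(\g.(\h.(f (g h))))) t)) ((\d.(\e.((d e) e))) ((\f.(\g.(\h.((f h) g)))) (\f.(\g.(\h.((f h) g))))))) p)
Step 12: ((((\e.((((\f.(\g.(\h.((f h) g)))) (\f.(\g.(\h.((f h) g))))) e) e)) ((\f.(\g.(\h.(f (g h))))) t)) ((\d.(\e.((d e) e))) ((\f.(\g.(\h.((f h) g)))) (\f.(\g.(\h.((f h) g))))))) p)
Step 13: ((((((\f.(\g.(\h.((f h) g)))) (\f.(\g.(\h.((f h) g))))) ((\f.(\g.(\h.(f (g h))))) t)) ((\f.(\g.(\h.(f (g h))))) t)) ((\d.(\e.((d e) e))) ((\f.(\g.(\h.((f h) g)))) (\f.(\g.(\h.((f h) g))))))) p)
Step 14: (((((\g.(\h.(((\f.(\g.(\h.((f h) g)))) h) g))) ((\f.(\g.(\h.(f (g h))))) t)) ((\f.(\g.(\h.(f (g h))))) t)) ((\d.(\e.((d e) e))) ((\f.(\g.(\h.((f h) g)))) (\f.(\g.(\h.((f h) g))))))) p)
Step 15: ((((\h.(((\f.(\g.(\h.((f h) g)))) h) ((\f.(\g.(\h.(f (g h))))) t))) ((\f.(\g.(\h.(f (g h))))) t)) ((\d.(\e.((d e) e))) ((\f.(\g.(\h.((f h) g)))) (\f.(\g.(\h.((f h) g))))))) p)
Step 16: (((((\f.(\g.(\h.((f h) g)))) ((\f.(\g.(\h.(f (g h))))) t)) ((\f.(\g.(\h.(f (g h))))) t)) ((\d.(\e.((d e) e))) ((\f.(\g.(\h.((f h) g)))) (\f.(\g.(\h.((f h) g))))))) p)
Step 17: ((((\g.(\h.((((\f.(\g.(\h.(f (g h))))) t) h) g))) ((\f.(\g.(\h.(f (g h))))) t)) ((\d.(\e.((d e) e))) ((\f.(\g.(\h.((f h) g)))) (\f.(\g.(\h.((f h) g))))))) p)
Step 18: (((\h.((((\f.(\g.(\h.(f (g h))))) t) h) ((\f.(\g.(\h.(f (g h))))) t))) ((\d.(\e.((d e) e))) ((\f.(\g.(\h.((f h) g)))) (\f.(\g.(\h.((f h) g))))))) p)
Step 19: (((((\f.(\g.(\h.(f (g h))))) t) ((\d.(\e.((d e) e))) ((\f.(\g.(\h.((f h) g)))) (\f.(\g.(\h.((f h) g))))))) ((\f.(\g.(\h.(f (g h))))) t)) p)
Step 20: ((((\g.(\h.(t (g h)))) ((\d.(\e.((d e) e))) ((\f.(\g.(\h.((f h) g)))) (\f.(\g.(\h.((f h) g))))))) ((\f.(\g.(\h.(f (g h))))) t)) p)

Answer: ((((\g.(\h.(t (g h)))) ((\d.(\e.((d e) e))) ((\f.(\g.(\h.((f h) g)))) (\f.(\g.(\h.((f h) g))))))) ((\f.(\g.(\h.(f (g h))))) t)) p)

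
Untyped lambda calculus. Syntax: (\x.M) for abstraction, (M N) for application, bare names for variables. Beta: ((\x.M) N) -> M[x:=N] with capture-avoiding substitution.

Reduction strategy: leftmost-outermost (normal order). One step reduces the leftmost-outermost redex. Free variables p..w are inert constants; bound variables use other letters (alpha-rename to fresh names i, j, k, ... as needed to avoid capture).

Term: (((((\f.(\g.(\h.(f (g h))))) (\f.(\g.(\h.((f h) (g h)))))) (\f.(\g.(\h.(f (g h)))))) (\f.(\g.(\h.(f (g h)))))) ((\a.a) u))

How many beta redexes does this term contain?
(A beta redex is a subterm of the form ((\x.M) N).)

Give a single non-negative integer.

Answer: 2

Derivation:
Term: (((((\f.(\g.(\h.(f (g h))))) (\f.(\g.(\h.((f h) (g h)))))) (\f.(\g.(\h.(f (g h)))))) (\f.(\g.(\h.(f (g h)))))) ((\a.a) u))
  Redex: ((\f.(\g.(\h.(f (g h))))) (\f.(\g.(\h.((f h) (g h))))))
  Redex: ((\a.a) u)
Total redexes: 2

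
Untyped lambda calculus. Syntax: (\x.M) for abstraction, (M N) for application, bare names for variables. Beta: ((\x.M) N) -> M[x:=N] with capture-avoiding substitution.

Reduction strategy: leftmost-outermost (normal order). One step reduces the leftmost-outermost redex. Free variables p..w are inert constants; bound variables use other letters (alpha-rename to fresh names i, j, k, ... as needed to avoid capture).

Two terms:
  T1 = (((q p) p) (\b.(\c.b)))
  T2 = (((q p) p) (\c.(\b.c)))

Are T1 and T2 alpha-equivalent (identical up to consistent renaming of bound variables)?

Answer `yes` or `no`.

Term 1: (((q p) p) (\b.(\c.b)))
Term 2: (((q p) p) (\c.(\b.c)))
Alpha-equivalence: compare structure up to binder renaming.
Result: True

Answer: yes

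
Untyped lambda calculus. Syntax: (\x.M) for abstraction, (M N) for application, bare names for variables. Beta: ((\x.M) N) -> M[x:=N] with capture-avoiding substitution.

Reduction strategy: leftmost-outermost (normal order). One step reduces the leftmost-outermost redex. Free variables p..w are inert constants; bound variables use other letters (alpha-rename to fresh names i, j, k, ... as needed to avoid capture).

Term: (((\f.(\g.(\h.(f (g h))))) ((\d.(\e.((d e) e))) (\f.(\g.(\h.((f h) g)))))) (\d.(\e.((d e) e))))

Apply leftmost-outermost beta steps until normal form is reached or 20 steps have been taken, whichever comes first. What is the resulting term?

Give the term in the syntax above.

Step 0: (((\f.(\g.(\h.(f (g h))))) ((\d.(\e.((d e) e))) (\f.(\g.(\h.((f h) g)))))) (\d.(\e.((d e) e))))
Step 1: ((\g.(\h.(((\d.(\e.((d e) e))) (\f.(\g.(\h.((f h) g))))) (g h)))) (\d.(\e.((d e) e))))
Step 2: (\h.(((\d.(\e.((d e) e))) (\f.(\g.(\h.((f h) g))))) ((\d.(\e.((d e) e))) h)))
Step 3: (\h.((\e.(((\f.(\g.(\h.((f h) g)))) e) e)) ((\d.(\e.((d e) e))) h)))
Step 4: (\h.(((\f.(\g.(\h.((f h) g)))) ((\d.(\e.((d e) e))) h)) ((\d.(\e.((d e) e))) h)))
Step 5: (\h.((\g.(\i.((((\d.(\e.((d e) e))) h) i) g))) ((\d.(\e.((d e) e))) h)))
Step 6: (\h.(\i.((((\d.(\e.((d e) e))) h) i) ((\d.(\e.((d e) e))) h))))
Step 7: (\h.(\i.(((\e.((h e) e)) i) ((\d.(\e.((d e) e))) h))))
Step 8: (\h.(\i.(((h i) i) ((\d.(\e.((d e) e))) h))))
Step 9: (\h.(\i.(((h i) i) (\e.((h e) e)))))

Answer: (\h.(\i.(((h i) i) (\e.((h e) e)))))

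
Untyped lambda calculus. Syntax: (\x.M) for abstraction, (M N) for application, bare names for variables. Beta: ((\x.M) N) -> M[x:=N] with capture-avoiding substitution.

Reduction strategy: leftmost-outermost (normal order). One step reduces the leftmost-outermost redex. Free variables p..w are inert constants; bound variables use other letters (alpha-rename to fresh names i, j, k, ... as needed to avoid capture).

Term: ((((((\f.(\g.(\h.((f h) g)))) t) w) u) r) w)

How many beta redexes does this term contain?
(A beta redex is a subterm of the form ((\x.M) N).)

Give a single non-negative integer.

Term: ((((((\f.(\g.(\h.((f h) g)))) t) w) u) r) w)
  Redex: ((\f.(\g.(\h.((f h) g)))) t)
Total redexes: 1

Answer: 1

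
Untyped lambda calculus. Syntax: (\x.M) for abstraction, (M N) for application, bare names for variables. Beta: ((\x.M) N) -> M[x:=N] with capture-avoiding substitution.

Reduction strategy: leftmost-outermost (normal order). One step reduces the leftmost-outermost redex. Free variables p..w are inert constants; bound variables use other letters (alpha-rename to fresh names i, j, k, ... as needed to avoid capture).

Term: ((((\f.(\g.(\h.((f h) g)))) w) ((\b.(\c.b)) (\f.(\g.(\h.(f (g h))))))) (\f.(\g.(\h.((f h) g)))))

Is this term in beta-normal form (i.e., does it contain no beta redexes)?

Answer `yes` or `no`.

Term: ((((\f.(\g.(\h.((f h) g)))) w) ((\b.(\c.b)) (\f.(\g.(\h.(f (g h))))))) (\f.(\g.(\h.((f h) g)))))
Found 2 beta redex(es).

Answer: no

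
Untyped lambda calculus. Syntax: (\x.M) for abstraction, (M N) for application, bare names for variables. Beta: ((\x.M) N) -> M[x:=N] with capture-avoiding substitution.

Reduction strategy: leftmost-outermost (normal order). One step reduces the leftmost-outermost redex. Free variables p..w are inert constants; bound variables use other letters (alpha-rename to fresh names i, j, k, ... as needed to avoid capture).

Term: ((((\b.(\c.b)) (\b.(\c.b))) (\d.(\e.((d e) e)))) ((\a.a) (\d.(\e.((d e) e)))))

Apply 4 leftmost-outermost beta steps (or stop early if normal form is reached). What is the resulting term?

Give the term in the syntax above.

Answer: (\c.(\d.(\e.((d e) e))))

Derivation:
Step 0: ((((\b.(\c.b)) (\b.(\c.b))) (\d.(\e.((d e) e)))) ((\a.a) (\d.(\e.((d e) e)))))
Step 1: (((\c.(\b.(\c.b))) (\d.(\e.((d e) e)))) ((\a.a) (\d.(\e.((d e) e)))))
Step 2: ((\b.(\c.b)) ((\a.a) (\d.(\e.((d e) e)))))
Step 3: (\c.((\a.a) (\d.(\e.((d e) e)))))
Step 4: (\c.(\d.(\e.((d e) e))))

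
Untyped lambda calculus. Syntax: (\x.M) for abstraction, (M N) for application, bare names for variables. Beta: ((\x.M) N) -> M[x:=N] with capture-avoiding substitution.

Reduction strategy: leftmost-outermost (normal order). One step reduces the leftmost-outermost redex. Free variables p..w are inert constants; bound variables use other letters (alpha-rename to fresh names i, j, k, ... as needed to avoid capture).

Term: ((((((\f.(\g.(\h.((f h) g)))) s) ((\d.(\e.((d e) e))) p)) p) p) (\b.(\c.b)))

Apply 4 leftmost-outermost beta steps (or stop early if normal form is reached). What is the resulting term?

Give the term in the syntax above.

Answer: ((((s p) (\e.((p e) e))) p) (\b.(\c.b)))

Derivation:
Step 0: ((((((\f.(\g.(\h.((f h) g)))) s) ((\d.(\e.((d e) e))) p)) p) p) (\b.(\c.b)))
Step 1: (((((\g.(\h.((s h) g))) ((\d.(\e.((d e) e))) p)) p) p) (\b.(\c.b)))
Step 2: ((((\h.((s h) ((\d.(\e.((d e) e))) p))) p) p) (\b.(\c.b)))
Step 3: ((((s p) ((\d.(\e.((d e) e))) p)) p) (\b.(\c.b)))
Step 4: ((((s p) (\e.((p e) e))) p) (\b.(\c.b)))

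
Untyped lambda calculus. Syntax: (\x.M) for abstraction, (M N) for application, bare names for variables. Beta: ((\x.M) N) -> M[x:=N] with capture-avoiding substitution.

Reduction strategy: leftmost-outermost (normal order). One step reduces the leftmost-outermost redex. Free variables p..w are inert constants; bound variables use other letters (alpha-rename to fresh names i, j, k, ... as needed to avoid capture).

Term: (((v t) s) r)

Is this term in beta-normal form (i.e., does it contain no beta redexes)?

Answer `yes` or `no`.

Term: (((v t) s) r)
No beta redexes found.

Answer: yes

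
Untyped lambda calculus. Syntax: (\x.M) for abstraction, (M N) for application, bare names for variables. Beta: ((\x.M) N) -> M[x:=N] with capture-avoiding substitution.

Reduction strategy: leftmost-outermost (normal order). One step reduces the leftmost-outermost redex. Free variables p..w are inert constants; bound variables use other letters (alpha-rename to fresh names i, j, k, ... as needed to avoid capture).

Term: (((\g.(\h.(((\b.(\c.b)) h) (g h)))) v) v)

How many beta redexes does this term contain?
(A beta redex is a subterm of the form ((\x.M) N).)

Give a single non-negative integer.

Term: (((\g.(\h.(((\b.(\c.b)) h) (g h)))) v) v)
  Redex: ((\g.(\h.(((\b.(\c.b)) h) (g h)))) v)
  Redex: ((\b.(\c.b)) h)
Total redexes: 2

Answer: 2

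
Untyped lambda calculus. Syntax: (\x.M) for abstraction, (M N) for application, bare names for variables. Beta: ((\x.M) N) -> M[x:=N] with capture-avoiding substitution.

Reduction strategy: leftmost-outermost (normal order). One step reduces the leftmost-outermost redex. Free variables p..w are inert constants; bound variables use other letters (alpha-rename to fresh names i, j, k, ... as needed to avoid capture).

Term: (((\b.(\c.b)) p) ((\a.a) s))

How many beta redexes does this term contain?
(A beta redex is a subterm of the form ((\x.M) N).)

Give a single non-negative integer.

Term: (((\b.(\c.b)) p) ((\a.a) s))
  Redex: ((\b.(\c.b)) p)
  Redex: ((\a.a) s)
Total redexes: 2

Answer: 2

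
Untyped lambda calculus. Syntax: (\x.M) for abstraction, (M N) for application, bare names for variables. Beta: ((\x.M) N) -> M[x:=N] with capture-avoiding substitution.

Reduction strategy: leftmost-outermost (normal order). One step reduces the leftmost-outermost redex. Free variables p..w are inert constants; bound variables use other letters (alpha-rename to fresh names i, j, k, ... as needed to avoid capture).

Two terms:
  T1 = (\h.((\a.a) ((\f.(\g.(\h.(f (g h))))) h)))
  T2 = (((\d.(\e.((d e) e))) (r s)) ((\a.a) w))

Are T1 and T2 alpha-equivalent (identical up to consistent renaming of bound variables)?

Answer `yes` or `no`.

Term 1: (\h.((\a.a) ((\f.(\g.(\h.(f (g h))))) h)))
Term 2: (((\d.(\e.((d e) e))) (r s)) ((\a.a) w))
Alpha-equivalence: compare structure up to binder renaming.
Result: False

Answer: no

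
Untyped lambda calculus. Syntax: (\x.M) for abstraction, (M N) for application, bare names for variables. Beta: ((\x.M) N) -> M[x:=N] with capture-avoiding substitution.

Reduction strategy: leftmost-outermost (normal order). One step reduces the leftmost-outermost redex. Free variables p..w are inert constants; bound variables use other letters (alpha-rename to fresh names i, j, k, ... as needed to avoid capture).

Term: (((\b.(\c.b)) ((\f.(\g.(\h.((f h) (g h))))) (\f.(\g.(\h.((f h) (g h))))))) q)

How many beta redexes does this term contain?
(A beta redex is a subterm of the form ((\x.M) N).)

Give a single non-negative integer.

Answer: 2

Derivation:
Term: (((\b.(\c.b)) ((\f.(\g.(\h.((f h) (g h))))) (\f.(\g.(\h.((f h) (g h))))))) q)
  Redex: ((\b.(\c.b)) ((\f.(\g.(\h.((f h) (g h))))) (\f.(\g.(\h.((f h) (g h)))))))
  Redex: ((\f.(\g.(\h.((f h) (g h))))) (\f.(\g.(\h.((f h) (g h))))))
Total redexes: 2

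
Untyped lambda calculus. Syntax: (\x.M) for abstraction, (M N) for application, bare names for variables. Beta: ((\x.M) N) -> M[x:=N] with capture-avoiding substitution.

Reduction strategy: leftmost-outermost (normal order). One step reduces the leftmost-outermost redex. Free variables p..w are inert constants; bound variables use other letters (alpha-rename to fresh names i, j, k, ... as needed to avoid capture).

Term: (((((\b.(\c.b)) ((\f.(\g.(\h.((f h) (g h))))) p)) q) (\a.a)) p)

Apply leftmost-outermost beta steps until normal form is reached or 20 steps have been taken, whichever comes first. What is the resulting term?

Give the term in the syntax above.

Step 0: (((((\b.(\c.b)) ((\f.(\g.(\h.((f h) (g h))))) p)) q) (\a.a)) p)
Step 1: ((((\c.((\f.(\g.(\h.((f h) (g h))))) p)) q) (\a.a)) p)
Step 2: ((((\f.(\g.(\h.((f h) (g h))))) p) (\a.a)) p)
Step 3: (((\g.(\h.((p h) (g h)))) (\a.a)) p)
Step 4: ((\h.((p h) ((\a.a) h))) p)
Step 5: ((p p) ((\a.a) p))
Step 6: ((p p) p)

Answer: ((p p) p)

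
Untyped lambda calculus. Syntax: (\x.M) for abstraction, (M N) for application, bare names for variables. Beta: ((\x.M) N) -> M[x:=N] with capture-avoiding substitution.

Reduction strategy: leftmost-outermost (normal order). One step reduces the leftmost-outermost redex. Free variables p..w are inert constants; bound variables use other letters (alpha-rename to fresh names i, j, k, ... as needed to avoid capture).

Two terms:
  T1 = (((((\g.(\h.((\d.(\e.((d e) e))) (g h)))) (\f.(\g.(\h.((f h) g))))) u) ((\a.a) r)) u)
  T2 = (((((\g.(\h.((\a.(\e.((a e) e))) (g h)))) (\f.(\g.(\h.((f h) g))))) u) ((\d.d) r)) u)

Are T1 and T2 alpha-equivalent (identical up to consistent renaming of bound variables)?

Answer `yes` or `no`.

Term 1: (((((\g.(\h.((\d.(\e.((d e) e))) (g h)))) (\f.(\g.(\h.((f h) g))))) u) ((\a.a) r)) u)
Term 2: (((((\g.(\h.((\a.(\e.((a e) e))) (g h)))) (\f.(\g.(\h.((f h) g))))) u) ((\d.d) r)) u)
Alpha-equivalence: compare structure up to binder renaming.
Result: True

Answer: yes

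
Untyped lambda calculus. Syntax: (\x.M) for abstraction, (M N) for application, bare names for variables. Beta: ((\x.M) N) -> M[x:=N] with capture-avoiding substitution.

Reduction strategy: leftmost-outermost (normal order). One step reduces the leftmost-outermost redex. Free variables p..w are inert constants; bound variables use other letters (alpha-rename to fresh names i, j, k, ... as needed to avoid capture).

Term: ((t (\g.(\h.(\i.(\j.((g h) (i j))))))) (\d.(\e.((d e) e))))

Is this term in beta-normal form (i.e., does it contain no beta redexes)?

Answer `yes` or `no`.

Answer: yes

Derivation:
Term: ((t (\g.(\h.(\i.(\j.((g h) (i j))))))) (\d.(\e.((d e) e))))
No beta redexes found.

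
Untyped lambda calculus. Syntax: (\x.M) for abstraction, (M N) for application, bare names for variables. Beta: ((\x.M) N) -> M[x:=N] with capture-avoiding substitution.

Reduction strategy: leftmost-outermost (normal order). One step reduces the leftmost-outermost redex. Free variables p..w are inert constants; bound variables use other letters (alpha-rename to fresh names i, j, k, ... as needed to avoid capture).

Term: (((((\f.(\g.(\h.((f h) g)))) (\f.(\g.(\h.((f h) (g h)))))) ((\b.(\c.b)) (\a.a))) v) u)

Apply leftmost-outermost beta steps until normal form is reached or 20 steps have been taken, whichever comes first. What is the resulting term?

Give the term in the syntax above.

Step 0: (((((\f.(\g.(\h.((f h) g)))) (\f.(\g.(\h.((f h) (g h)))))) ((\b.(\c.b)) (\a.a))) v) u)
Step 1: ((((\g.(\h.(((\f.(\g.(\h.((f h) (g h))))) h) g))) ((\b.(\c.b)) (\a.a))) v) u)
Step 2: (((\h.(((\f.(\g.(\h.((f h) (g h))))) h) ((\b.(\c.b)) (\a.a)))) v) u)
Step 3: ((((\f.(\g.(\h.((f h) (g h))))) v) ((\b.(\c.b)) (\a.a))) u)
Step 4: (((\g.(\h.((v h) (g h)))) ((\b.(\c.b)) (\a.a))) u)
Step 5: ((\h.((v h) (((\b.(\c.b)) (\a.a)) h))) u)
Step 6: ((v u) (((\b.(\c.b)) (\a.a)) u))
Step 7: ((v u) ((\c.(\a.a)) u))
Step 8: ((v u) (\a.a))

Answer: ((v u) (\a.a))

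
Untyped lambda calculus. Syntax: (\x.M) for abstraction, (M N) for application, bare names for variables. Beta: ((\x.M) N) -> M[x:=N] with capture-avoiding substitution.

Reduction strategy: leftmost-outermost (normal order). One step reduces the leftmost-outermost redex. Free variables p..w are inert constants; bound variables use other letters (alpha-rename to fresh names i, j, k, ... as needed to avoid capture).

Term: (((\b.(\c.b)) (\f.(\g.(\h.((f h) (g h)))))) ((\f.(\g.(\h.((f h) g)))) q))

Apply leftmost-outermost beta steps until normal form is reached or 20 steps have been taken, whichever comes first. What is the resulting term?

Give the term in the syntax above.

Step 0: (((\b.(\c.b)) (\f.(\g.(\h.((f h) (g h)))))) ((\f.(\g.(\h.((f h) g)))) q))
Step 1: ((\c.(\f.(\g.(\h.((f h) (g h)))))) ((\f.(\g.(\h.((f h) g)))) q))
Step 2: (\f.(\g.(\h.((f h) (g h)))))

Answer: (\f.(\g.(\h.((f h) (g h)))))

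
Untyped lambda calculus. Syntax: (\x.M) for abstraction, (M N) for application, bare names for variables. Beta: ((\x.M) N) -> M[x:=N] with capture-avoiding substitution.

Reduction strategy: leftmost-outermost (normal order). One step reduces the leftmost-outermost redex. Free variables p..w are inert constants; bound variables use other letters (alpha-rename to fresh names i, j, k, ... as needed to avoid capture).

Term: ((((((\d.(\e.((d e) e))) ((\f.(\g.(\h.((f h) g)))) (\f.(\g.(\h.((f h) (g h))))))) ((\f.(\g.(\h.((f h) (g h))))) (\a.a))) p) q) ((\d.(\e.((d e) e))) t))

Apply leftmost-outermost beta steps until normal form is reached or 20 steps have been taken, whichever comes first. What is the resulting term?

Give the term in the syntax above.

Step 0: ((((((\d.(\e.((d e) e))) ((\f.(\g.(\h.((f h) g)))) (\f.(\g.(\h.((f h) (g h))))))) ((\f.(\g.(\h.((f h) (g h))))) (\a.a))) p) q) ((\d.(\e.((d e) e))) t))
Step 1: (((((\e.((((\f.(\g.(\h.((f h) g)))) (\f.(\g.(\h.((f h) (g h)))))) e) e)) ((\f.(\g.(\h.((f h) (g h))))) (\a.a))) p) q) ((\d.(\e.((d e) e))) t))
Step 2: (((((((\f.(\g.(\h.((f h) g)))) (\f.(\g.(\h.((f h) (g h)))))) ((\f.(\g.(\h.((f h) (g h))))) (\a.a))) ((\f.(\g.(\h.((f h) (g h))))) (\a.a))) p) q) ((\d.(\e.((d e) e))) t))
Step 3: ((((((\g.(\h.(((\f.(\g.(\h.((f h) (g h))))) h) g))) ((\f.(\g.(\h.((f h) (g h))))) (\a.a))) ((\f.(\g.(\h.((f h) (g h))))) (\a.a))) p) q) ((\d.(\e.((d e) e))) t))
Step 4: (((((\h.(((\f.(\g.(\h.((f h) (g h))))) h) ((\f.(\g.(\h.((f h) (g h))))) (\a.a)))) ((\f.(\g.(\h.((f h) (g h))))) (\a.a))) p) q) ((\d.(\e.((d e) e))) t))
Step 5: ((((((\f.(\g.(\h.((f h) (g h))))) ((\f.(\g.(\h.((f h) (g h))))) (\a.a))) ((\f.(\g.(\h.((f h) (g h))))) (\a.a))) p) q) ((\d.(\e.((d e) e))) t))
Step 6: (((((\g.(\h.((((\f.(\g.(\h.((f h) (g h))))) (\a.a)) h) (g h)))) ((\f.(\g.(\h.((f h) (g h))))) (\a.a))) p) q) ((\d.(\e.((d e) e))) t))
Step 7: ((((\h.((((\f.(\g.(\h.((f h) (g h))))) (\a.a)) h) (((\f.(\g.(\h.((f h) (g h))))) (\a.a)) h))) p) q) ((\d.(\e.((d e) e))) t))
Step 8: ((((((\f.(\g.(\h.((f h) (g h))))) (\a.a)) p) (((\f.(\g.(\h.((f h) (g h))))) (\a.a)) p)) q) ((\d.(\e.((d e) e))) t))
Step 9: (((((\g.(\h.(((\a.a) h) (g h)))) p) (((\f.(\g.(\h.((f h) (g h))))) (\a.a)) p)) q) ((\d.(\e.((d e) e))) t))
Step 10: ((((\h.(((\a.a) h) (p h))) (((\f.(\g.(\h.((f h) (g h))))) (\a.a)) p)) q) ((\d.(\e.((d e) e))) t))
Step 11: (((((\a.a) (((\f.(\g.(\h.((f h) (g h))))) (\a.a)) p)) (p (((\f.(\g.(\h.((f h) (g h))))) (\a.a)) p))) q) ((\d.(\e.((d e) e))) t))
Step 12: ((((((\f.(\g.(\h.((f h) (g h))))) (\a.a)) p) (p (((\f.(\g.(\h.((f h) (g h))))) (\a.a)) p))) q) ((\d.(\e.((d e) e))) t))
Step 13: (((((\g.(\h.(((\a.a) h) (g h)))) p) (p (((\f.(\g.(\h.((f h) (g h))))) (\a.a)) p))) q) ((\d.(\e.((d e) e))) t))
Step 14: ((((\h.(((\a.a) h) (p h))) (p (((\f.(\g.(\h.((f h) (g h))))) (\a.a)) p))) q) ((\d.(\e.((d e) e))) t))
Step 15: (((((\a.a) (p (((\f.(\g.(\h.((f h) (g h))))) (\a.a)) p))) (p (p (((\f.(\g.(\h.((f h) (g h))))) (\a.a)) p)))) q) ((\d.(\e.((d e) e))) t))
Step 16: ((((p (((\f.(\g.(\h.((f h) (g h))))) (\a.a)) p)) (p (p (((\f.(\g.(\h.((f h) (g h))))) (\a.a)) p)))) q) ((\d.(\e.((d e) e))) t))
Step 17: ((((p ((\g.(\h.(((\a.a) h) (g h)))) p)) (p (p (((\f.(\g.(\h.((f h) (g h))))) (\a.a)) p)))) q) ((\d.(\e.((d e) e))) t))
Step 18: ((((p (\h.(((\a.a) h) (p h)))) (p (p (((\f.(\g.(\h.((f h) (g h))))) (\a.a)) p)))) q) ((\d.(\e.((d e) e))) t))
Step 19: ((((p (\h.(h (p h)))) (p (p (((\f.(\g.(\h.((f h) (g h))))) (\a.a)) p)))) q) ((\d.(\e.((d e) e))) t))
Step 20: ((((p (\h.(h (p h)))) (p (p ((\g.(\h.(((\a.a) h) (g h)))) p)))) q) ((\d.(\e.((d e) e))) t))

Answer: ((((p (\h.(h (p h)))) (p (p ((\g.(\h.(((\a.a) h) (g h)))) p)))) q) ((\d.(\e.((d e) e))) t))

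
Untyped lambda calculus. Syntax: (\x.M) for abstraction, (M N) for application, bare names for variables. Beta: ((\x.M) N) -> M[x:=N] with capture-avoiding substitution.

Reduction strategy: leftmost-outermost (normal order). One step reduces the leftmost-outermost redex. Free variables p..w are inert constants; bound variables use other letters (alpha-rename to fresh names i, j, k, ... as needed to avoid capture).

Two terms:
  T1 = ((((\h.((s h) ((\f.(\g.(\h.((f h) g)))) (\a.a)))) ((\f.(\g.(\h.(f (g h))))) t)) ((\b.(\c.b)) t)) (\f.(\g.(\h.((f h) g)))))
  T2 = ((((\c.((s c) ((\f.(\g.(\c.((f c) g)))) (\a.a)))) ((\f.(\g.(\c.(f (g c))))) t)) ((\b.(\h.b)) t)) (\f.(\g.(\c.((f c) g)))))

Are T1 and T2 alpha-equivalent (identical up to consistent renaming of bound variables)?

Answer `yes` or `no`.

Answer: yes

Derivation:
Term 1: ((((\h.((s h) ((\f.(\g.(\h.((f h) g)))) (\a.a)))) ((\f.(\g.(\h.(f (g h))))) t)) ((\b.(\c.b)) t)) (\f.(\g.(\h.((f h) g)))))
Term 2: ((((\c.((s c) ((\f.(\g.(\c.((f c) g)))) (\a.a)))) ((\f.(\g.(\c.(f (g c))))) t)) ((\b.(\h.b)) t)) (\f.(\g.(\c.((f c) g)))))
Alpha-equivalence: compare structure up to binder renaming.
Result: True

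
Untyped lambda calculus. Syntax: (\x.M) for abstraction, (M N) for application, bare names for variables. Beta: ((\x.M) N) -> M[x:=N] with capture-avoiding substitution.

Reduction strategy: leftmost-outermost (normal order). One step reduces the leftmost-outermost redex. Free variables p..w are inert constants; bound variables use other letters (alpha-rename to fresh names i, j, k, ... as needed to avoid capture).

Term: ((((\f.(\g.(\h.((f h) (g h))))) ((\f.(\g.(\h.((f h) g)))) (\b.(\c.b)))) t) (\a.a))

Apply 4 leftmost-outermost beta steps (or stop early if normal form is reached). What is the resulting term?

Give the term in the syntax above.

Answer: (((\g.(\h.(((\b.(\c.b)) h) g))) (\a.a)) (t (\a.a)))

Derivation:
Step 0: ((((\f.(\g.(\h.((f h) (g h))))) ((\f.(\g.(\h.((f h) g)))) (\b.(\c.b)))) t) (\a.a))
Step 1: (((\g.(\h.((((\f.(\g.(\h.((f h) g)))) (\b.(\c.b))) h) (g h)))) t) (\a.a))
Step 2: ((\h.((((\f.(\g.(\h.((f h) g)))) (\b.(\c.b))) h) (t h))) (\a.a))
Step 3: ((((\f.(\g.(\h.((f h) g)))) (\b.(\c.b))) (\a.a)) (t (\a.a)))
Step 4: (((\g.(\h.(((\b.(\c.b)) h) g))) (\a.a)) (t (\a.a)))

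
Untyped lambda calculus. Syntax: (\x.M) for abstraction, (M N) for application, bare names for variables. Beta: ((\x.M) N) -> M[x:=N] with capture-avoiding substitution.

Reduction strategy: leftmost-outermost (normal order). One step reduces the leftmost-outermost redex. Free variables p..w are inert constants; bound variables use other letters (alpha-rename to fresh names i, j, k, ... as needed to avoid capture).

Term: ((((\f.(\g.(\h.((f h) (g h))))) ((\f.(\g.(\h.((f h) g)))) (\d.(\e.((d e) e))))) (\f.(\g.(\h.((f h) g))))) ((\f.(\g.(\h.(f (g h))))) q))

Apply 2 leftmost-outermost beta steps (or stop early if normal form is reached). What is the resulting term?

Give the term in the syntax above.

Step 0: ((((\f.(\g.(\h.((f h) (g h))))) ((\f.(\g.(\h.((f h) g)))) (\d.(\e.((d e) e))))) (\f.(\g.(\h.((f h) g))))) ((\f.(\g.(\h.(f (g h))))) q))
Step 1: (((\g.(\h.((((\f.(\g.(\h.((f h) g)))) (\d.(\e.((d e) e)))) h) (g h)))) (\f.(\g.(\h.((f h) g))))) ((\f.(\g.(\h.(f (g h))))) q))
Step 2: ((\h.((((\f.(\g.(\h.((f h) g)))) (\d.(\e.((d e) e)))) h) ((\f.(\g.(\h.((f h) g)))) h))) ((\f.(\g.(\h.(f (g h))))) q))

Answer: ((\h.((((\f.(\g.(\h.((f h) g)))) (\d.(\e.((d e) e)))) h) ((\f.(\g.(\h.((f h) g)))) h))) ((\f.(\g.(\h.(f (g h))))) q))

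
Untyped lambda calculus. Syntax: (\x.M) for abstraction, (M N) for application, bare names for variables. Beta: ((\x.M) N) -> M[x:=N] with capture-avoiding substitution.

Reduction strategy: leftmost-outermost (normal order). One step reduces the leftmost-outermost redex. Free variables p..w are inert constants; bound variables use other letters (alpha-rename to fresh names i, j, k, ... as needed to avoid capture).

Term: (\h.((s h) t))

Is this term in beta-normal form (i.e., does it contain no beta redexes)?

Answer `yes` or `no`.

Term: (\h.((s h) t))
No beta redexes found.

Answer: yes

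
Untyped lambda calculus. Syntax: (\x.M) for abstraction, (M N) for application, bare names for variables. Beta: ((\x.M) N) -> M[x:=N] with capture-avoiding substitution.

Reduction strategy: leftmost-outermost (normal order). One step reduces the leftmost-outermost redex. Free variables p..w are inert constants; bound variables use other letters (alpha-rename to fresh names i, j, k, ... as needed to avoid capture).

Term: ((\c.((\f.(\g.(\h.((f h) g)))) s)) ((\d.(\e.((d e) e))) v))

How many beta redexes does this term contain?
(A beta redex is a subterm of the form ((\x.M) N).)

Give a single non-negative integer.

Answer: 3

Derivation:
Term: ((\c.((\f.(\g.(\h.((f h) g)))) s)) ((\d.(\e.((d e) e))) v))
  Redex: ((\c.((\f.(\g.(\h.((f h) g)))) s)) ((\d.(\e.((d e) e))) v))
  Redex: ((\f.(\g.(\h.((f h) g)))) s)
  Redex: ((\d.(\e.((d e) e))) v)
Total redexes: 3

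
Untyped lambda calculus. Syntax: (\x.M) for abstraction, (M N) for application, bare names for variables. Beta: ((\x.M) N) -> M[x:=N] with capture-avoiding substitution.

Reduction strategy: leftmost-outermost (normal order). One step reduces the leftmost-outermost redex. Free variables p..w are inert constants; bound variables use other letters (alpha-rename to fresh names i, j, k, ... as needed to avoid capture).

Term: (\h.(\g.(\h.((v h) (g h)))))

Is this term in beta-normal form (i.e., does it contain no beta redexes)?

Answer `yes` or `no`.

Answer: yes

Derivation:
Term: (\h.(\g.(\h.((v h) (g h)))))
No beta redexes found.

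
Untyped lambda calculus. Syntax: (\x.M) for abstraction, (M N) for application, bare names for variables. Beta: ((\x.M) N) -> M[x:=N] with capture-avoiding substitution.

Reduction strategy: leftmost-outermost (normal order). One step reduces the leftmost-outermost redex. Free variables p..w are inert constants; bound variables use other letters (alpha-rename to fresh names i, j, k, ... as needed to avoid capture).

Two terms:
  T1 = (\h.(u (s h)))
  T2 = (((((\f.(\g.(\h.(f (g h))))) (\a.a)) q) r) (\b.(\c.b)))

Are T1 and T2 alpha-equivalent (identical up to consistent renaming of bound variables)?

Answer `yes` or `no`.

Answer: no

Derivation:
Term 1: (\h.(u (s h)))
Term 2: (((((\f.(\g.(\h.(f (g h))))) (\a.a)) q) r) (\b.(\c.b)))
Alpha-equivalence: compare structure up to binder renaming.
Result: False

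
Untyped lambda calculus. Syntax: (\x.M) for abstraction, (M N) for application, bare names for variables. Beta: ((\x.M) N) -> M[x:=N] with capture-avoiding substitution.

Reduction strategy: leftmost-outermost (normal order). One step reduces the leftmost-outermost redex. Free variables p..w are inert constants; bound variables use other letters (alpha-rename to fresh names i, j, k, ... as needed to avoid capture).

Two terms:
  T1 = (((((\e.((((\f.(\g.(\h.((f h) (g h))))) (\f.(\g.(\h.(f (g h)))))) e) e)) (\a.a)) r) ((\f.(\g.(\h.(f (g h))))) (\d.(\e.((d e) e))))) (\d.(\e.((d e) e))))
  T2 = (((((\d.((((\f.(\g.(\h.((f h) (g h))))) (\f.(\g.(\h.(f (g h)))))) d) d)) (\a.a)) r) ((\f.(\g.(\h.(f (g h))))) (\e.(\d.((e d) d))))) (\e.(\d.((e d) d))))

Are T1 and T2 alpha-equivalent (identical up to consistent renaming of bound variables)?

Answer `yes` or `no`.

Answer: yes

Derivation:
Term 1: (((((\e.((((\f.(\g.(\h.((f h) (g h))))) (\f.(\g.(\h.(f (g h)))))) e) e)) (\a.a)) r) ((\f.(\g.(\h.(f (g h))))) (\d.(\e.((d e) e))))) (\d.(\e.((d e) e))))
Term 2: (((((\d.((((\f.(\g.(\h.((f h) (g h))))) (\f.(\g.(\h.(f (g h)))))) d) d)) (\a.a)) r) ((\f.(\g.(\h.(f (g h))))) (\e.(\d.((e d) d))))) (\e.(\d.((e d) d))))
Alpha-equivalence: compare structure up to binder renaming.
Result: True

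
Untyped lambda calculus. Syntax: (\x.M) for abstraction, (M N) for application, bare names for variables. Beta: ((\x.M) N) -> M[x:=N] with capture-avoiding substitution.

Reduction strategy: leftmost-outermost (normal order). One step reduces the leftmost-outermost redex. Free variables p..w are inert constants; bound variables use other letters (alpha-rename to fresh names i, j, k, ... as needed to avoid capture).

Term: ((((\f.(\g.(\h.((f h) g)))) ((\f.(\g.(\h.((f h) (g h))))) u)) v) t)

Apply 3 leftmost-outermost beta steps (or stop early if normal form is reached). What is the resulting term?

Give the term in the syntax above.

Answer: ((((\f.(\g.(\h.((f h) (g h))))) u) t) v)

Derivation:
Step 0: ((((\f.(\g.(\h.((f h) g)))) ((\f.(\g.(\h.((f h) (g h))))) u)) v) t)
Step 1: (((\g.(\h.((((\f.(\g.(\h.((f h) (g h))))) u) h) g))) v) t)
Step 2: ((\h.((((\f.(\g.(\h.((f h) (g h))))) u) h) v)) t)
Step 3: ((((\f.(\g.(\h.((f h) (g h))))) u) t) v)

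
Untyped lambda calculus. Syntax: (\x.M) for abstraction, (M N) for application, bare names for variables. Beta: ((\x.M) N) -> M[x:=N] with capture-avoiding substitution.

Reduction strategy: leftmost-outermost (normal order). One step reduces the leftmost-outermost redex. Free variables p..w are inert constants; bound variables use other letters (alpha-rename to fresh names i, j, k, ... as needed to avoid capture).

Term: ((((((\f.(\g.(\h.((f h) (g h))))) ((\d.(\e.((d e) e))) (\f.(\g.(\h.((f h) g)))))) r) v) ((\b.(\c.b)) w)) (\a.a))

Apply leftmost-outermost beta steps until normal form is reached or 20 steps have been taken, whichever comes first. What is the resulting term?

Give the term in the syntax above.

Answer: ((((v (r v)) v) (\c.w)) (\a.a))

Derivation:
Step 0: ((((((\f.(\g.(\h.((f h) (g h))))) ((\d.(\e.((d e) e))) (\f.(\g.(\h.((f h) g)))))) r) v) ((\b.(\c.b)) w)) (\a.a))
Step 1: (((((\g.(\h.((((\d.(\e.((d e) e))) (\f.(\g.(\h.((f h) g))))) h) (g h)))) r) v) ((\b.(\c.b)) w)) (\a.a))
Step 2: ((((\h.((((\d.(\e.((d e) e))) (\f.(\g.(\h.((f h) g))))) h) (r h))) v) ((\b.(\c.b)) w)) (\a.a))
Step 3: ((((((\d.(\e.((d e) e))) (\f.(\g.(\h.((f h) g))))) v) (r v)) ((\b.(\c.b)) w)) (\a.a))
Step 4: (((((\e.(((\f.(\g.(\h.((f h) g)))) e) e)) v) (r v)) ((\b.(\c.b)) w)) (\a.a))
Step 5: ((((((\f.(\g.(\h.((f h) g)))) v) v) (r v)) ((\b.(\c.b)) w)) (\a.a))
Step 6: (((((\g.(\h.((v h) g))) v) (r v)) ((\b.(\c.b)) w)) (\a.a))
Step 7: ((((\h.((v h) v)) (r v)) ((\b.(\c.b)) w)) (\a.a))
Step 8: ((((v (r v)) v) ((\b.(\c.b)) w)) (\a.a))
Step 9: ((((v (r v)) v) (\c.w)) (\a.a))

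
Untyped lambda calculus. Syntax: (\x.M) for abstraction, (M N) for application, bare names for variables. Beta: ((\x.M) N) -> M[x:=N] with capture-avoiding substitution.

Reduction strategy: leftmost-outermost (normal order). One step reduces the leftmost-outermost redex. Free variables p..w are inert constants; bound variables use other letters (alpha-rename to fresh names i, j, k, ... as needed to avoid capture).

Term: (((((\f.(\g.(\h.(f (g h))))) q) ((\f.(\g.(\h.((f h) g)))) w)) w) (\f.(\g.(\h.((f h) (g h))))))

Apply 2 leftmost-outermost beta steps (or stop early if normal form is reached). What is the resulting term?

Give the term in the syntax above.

Answer: (((\h.(q (((\f.(\g.(\h.((f h) g)))) w) h))) w) (\f.(\g.(\h.((f h) (g h))))))

Derivation:
Step 0: (((((\f.(\g.(\h.(f (g h))))) q) ((\f.(\g.(\h.((f h) g)))) w)) w) (\f.(\g.(\h.((f h) (g h))))))
Step 1: ((((\g.(\h.(q (g h)))) ((\f.(\g.(\h.((f h) g)))) w)) w) (\f.(\g.(\h.((f h) (g h))))))
Step 2: (((\h.(q (((\f.(\g.(\h.((f h) g)))) w) h))) w) (\f.(\g.(\h.((f h) (g h))))))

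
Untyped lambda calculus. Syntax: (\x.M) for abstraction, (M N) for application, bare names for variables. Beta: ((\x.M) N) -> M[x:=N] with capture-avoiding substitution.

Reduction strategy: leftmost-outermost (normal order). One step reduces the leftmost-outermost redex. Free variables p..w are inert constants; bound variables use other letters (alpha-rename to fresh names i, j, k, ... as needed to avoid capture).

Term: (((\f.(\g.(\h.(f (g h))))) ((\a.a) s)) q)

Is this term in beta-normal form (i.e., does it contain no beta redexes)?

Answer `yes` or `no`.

Term: (((\f.(\g.(\h.(f (g h))))) ((\a.a) s)) q)
Found 2 beta redex(es).

Answer: no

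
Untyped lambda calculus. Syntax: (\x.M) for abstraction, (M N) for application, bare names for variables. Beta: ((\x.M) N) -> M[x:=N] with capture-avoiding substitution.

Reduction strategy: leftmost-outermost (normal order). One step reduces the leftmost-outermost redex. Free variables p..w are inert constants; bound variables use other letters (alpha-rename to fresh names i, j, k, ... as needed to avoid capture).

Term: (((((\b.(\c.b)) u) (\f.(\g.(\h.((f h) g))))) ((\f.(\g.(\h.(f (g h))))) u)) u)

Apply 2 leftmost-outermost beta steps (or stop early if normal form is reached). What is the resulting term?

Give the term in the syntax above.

Step 0: (((((\b.(\c.b)) u) (\f.(\g.(\h.((f h) g))))) ((\f.(\g.(\h.(f (g h))))) u)) u)
Step 1: ((((\c.u) (\f.(\g.(\h.((f h) g))))) ((\f.(\g.(\h.(f (g h))))) u)) u)
Step 2: ((u ((\f.(\g.(\h.(f (g h))))) u)) u)

Answer: ((u ((\f.(\g.(\h.(f (g h))))) u)) u)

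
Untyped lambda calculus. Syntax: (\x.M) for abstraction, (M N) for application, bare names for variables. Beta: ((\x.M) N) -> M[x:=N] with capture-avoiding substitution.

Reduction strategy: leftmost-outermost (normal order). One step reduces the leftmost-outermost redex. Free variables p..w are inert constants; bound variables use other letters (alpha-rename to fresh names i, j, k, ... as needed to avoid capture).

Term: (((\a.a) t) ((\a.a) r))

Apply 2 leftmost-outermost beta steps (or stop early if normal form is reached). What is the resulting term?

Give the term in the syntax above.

Step 0: (((\a.a) t) ((\a.a) r))
Step 1: (t ((\a.a) r))
Step 2: (t r)

Answer: (t r)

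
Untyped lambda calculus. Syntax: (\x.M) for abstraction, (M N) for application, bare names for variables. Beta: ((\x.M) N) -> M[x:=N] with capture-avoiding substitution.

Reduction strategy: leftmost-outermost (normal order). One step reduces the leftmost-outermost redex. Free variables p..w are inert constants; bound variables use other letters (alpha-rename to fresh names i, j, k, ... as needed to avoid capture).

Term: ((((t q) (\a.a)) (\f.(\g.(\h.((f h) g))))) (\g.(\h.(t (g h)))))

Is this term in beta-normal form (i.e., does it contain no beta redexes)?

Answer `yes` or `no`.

Answer: yes

Derivation:
Term: ((((t q) (\a.a)) (\f.(\g.(\h.((f h) g))))) (\g.(\h.(t (g h)))))
No beta redexes found.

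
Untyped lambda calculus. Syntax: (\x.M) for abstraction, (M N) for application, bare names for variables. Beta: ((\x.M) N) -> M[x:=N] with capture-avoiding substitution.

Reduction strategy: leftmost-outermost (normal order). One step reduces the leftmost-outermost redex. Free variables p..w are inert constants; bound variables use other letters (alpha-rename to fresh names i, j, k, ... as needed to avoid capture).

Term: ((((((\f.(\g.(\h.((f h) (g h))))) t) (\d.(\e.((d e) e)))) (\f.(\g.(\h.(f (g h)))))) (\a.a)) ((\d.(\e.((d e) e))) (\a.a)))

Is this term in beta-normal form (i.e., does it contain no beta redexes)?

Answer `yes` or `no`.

Term: ((((((\f.(\g.(\h.((f h) (g h))))) t) (\d.(\e.((d e) e)))) (\f.(\g.(\h.(f (g h)))))) (\a.a)) ((\d.(\e.((d e) e))) (\a.a)))
Found 2 beta redex(es).

Answer: no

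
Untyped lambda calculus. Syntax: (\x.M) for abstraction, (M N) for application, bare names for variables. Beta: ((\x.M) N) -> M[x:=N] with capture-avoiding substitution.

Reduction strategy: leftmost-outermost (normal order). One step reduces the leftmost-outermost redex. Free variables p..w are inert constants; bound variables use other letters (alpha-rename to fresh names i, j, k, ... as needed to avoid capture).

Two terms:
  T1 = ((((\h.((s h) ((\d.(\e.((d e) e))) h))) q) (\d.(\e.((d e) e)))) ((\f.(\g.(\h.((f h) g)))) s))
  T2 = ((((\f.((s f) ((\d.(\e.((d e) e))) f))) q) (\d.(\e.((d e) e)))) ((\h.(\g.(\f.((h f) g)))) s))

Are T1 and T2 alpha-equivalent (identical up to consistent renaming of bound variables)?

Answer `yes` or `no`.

Answer: yes

Derivation:
Term 1: ((((\h.((s h) ((\d.(\e.((d e) e))) h))) q) (\d.(\e.((d e) e)))) ((\f.(\g.(\h.((f h) g)))) s))
Term 2: ((((\f.((s f) ((\d.(\e.((d e) e))) f))) q) (\d.(\e.((d e) e)))) ((\h.(\g.(\f.((h f) g)))) s))
Alpha-equivalence: compare structure up to binder renaming.
Result: True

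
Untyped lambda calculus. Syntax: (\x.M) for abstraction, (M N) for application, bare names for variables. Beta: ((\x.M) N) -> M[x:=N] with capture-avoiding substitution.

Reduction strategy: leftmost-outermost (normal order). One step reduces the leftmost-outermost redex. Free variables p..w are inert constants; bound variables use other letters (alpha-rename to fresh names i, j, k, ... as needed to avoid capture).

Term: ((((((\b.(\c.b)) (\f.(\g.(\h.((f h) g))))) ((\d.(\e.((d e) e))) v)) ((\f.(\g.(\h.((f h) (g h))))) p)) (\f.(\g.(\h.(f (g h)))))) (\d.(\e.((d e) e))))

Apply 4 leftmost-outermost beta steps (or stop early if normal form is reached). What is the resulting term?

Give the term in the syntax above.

Step 0: ((((((\b.(\c.b)) (\f.(\g.(\h.((f h) g))))) ((\d.(\e.((d e) e))) v)) ((\f.(\g.(\h.((f h) (g h))))) p)) (\f.(\g.(\h.(f (g h)))))) (\d.(\e.((d e) e))))
Step 1: (((((\c.(\f.(\g.(\h.((f h) g))))) ((\d.(\e.((d e) e))) v)) ((\f.(\g.(\h.((f h) (g h))))) p)) (\f.(\g.(\h.(f (g h)))))) (\d.(\e.((d e) e))))
Step 2: ((((\f.(\g.(\h.((f h) g)))) ((\f.(\g.(\h.((f h) (g h))))) p)) (\f.(\g.(\h.(f (g h)))))) (\d.(\e.((d e) e))))
Step 3: (((\g.(\h.((((\f.(\g.(\h.((f h) (g h))))) p) h) g))) (\f.(\g.(\h.(f (g h)))))) (\d.(\e.((d e) e))))
Step 4: ((\h.((((\f.(\g.(\h.((f h) (g h))))) p) h) (\f.(\g.(\h.(f (g h))))))) (\d.(\e.((d e) e))))

Answer: ((\h.((((\f.(\g.(\h.((f h) (g h))))) p) h) (\f.(\g.(\h.(f (g h))))))) (\d.(\e.((d e) e))))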